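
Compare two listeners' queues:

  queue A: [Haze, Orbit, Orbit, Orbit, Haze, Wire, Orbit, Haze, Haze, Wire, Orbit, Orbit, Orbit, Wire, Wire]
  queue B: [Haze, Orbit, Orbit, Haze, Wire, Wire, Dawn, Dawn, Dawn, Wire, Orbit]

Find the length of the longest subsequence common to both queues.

7

One common subsequence of length 7: Haze (queue A #1, queue B #1); then Orbit (queue A #3, queue B #2); then Orbit (queue A #4, queue B #3); then Haze (queue A #5, queue B #4); then Wire (queue A #6, queue B #6); then Wire (queue A #10, queue B #10); then Orbit (queue A #13, queue B #11), and the DP table's final entry dp[15][11] is also 7, so no common subsequence is longer.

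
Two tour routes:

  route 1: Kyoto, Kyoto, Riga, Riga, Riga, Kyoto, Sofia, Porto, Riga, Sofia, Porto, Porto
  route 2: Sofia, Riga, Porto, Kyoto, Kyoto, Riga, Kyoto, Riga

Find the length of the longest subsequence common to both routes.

5

Taking Kyoto (route 1 #1, route 2 #4), then Kyoto (route 1 #2, route 2 #5), then Riga (route 1 #5, route 2 #6), then Kyoto (route 1 #6, route 2 #7), then Riga (route 1 #9, route 2 #8) gives a common subsequence of length 5. Since dp[12][8] = 5, nothing longer is possible.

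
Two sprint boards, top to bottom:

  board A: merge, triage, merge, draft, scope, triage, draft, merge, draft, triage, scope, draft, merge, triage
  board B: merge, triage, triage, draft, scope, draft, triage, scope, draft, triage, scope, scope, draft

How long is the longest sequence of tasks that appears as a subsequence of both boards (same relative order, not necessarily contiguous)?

Taking merge [1,1], triage [2,3], draft [4,4], scope [5,5], triage [6,7], draft [9,9], triage [10,10], scope [11,12], draft [12,13] gives a common subsequence of length 9. The LCS DP gives dp[14][13] = 9, so this is optimal.

9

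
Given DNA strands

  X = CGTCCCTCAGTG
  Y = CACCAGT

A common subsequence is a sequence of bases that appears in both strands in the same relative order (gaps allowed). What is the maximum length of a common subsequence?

Match C at X[1]=Y[1]; then C at X[6]=Y[3]; then C at X[8]=Y[4]; then A at X[9]=Y[5]; then G at X[10]=Y[6]; then T at X[11]=Y[7] — 6 bases in the same relative order in both. The LCS DP gives dp[12][7] = 6, so this is optimal.

6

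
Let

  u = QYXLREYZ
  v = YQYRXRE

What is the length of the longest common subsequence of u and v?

Match Q [1,2] → Y [2,3] → X [3,5] → R [5,6] → E [6,7] — 5 characters in the same relative order in both. The LCS DP gives dp[8][7] = 5, so this is optimal.

5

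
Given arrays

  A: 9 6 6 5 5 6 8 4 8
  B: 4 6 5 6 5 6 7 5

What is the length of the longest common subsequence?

Taking 6 (A #2, B #2); then 6 (A #3, B #4); then 5 (A #4, B #5); then 5 (A #5, B #8) gives a common subsequence of length 4, and the DP table's final entry dp[9][8] is also 4, so no common subsequence is longer.

4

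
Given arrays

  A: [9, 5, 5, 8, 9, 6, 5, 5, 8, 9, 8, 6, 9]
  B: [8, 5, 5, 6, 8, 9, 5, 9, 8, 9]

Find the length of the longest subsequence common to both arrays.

Let dp[i][j] be the LCS length of the first i values of A and the first j values of B. dp[i][j] = dp[i-1][j-1]+1 when the i-th and j-th values match, else max(dp[i-1][j], dp[i][j-1]).
    ·  8  5  5  6  8  9  5  9  8  9
 ·  0  0  0  0  0  0  0  0  0  0  0
 9  0  0  0  0  0  0  1  1  1  1  1
 5  0  0  1  1  1  1  1  2  2  2  2
 5  0  0  1  2  2  2  2  2  2  2  2
 8  0  1  1  2  2  3  3  3  3  3  3
 9  0  1  1  2  2  3  4  4  4  4  4
 6  0  1  1  2  3  3  4  4  4  4  4
 5  0  1  2  2  3  3  4  5  5  5  5
 5  0  1  2  3  3  3  4  5  5  5  5
 8  0  1  2  3  3  4  4  5  5  6  6
 9  0  1  2  3  3  4  5  5  6  6  7
 8  0  1  2  3  3  4  5  5  6  7  7
 6  0  1  2  3  4  4  5  5  6  7  7
 9  0  1  2  3  4  4  5  5  6  7  8
dp[13][10] = 8. One LCS (by backtracking along matches): 5, 5, 8, 9, 5, 9, 8, 9.

8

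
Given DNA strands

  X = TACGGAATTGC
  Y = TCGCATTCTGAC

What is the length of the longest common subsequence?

Match T [1,1], C [3,2], G [4,3], A [6,5], T [8,7], T [9,9], G [10,10], C [11,12] — 8 bases in the same relative order in both. Since dp[11][12] = 8, nothing longer is possible.

8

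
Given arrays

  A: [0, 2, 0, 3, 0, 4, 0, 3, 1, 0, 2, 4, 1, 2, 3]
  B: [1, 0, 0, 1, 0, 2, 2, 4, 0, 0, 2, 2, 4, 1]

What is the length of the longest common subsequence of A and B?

9

One common subsequence of length 9: 0 at A[1]=B[2]; then 0 at A[3]=B[3]; then 0 at A[5]=B[5]; then 4 at A[6]=B[8]; then 0 at A[7]=B[9]; then 0 at A[10]=B[10]; then 2 at A[11]=B[12]; then 4 at A[12]=B[13]; then 1 at A[13]=B[14]. Since dp[15][14] = 9, nothing longer is possible.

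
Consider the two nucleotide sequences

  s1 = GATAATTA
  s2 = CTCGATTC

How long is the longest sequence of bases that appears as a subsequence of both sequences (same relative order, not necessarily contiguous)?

4

Let dp[i][j] be the LCS length of the first i bases of s1 and the first j bases of s2. dp[i][j] = dp[i-1][j-1]+1 when the i-th and j-th bases match, else max(dp[i-1][j], dp[i][j-1]).
    ·  C  T  C  G  A  T  T  C
 ·  0  0  0  0  0  0  0  0  0
 G  0  0  0  0  1  1  1  1  1
 A  0  0  0  0  1  2  2  2  2
 T  0  0  1  1  1  2  3  3  3
 A  0  0  1  1  1  2  3  3  3
 A  0  0  1  1  1  2  3  3  3
 T  0  0  1  1  1  2  3  4  4
 T  0  0  1  1  1  2  3  4  4
 A  0  0  1  1  1  2  3  4  4
dp[8][8] = 4. One LCS (by backtracking along matches): GATT.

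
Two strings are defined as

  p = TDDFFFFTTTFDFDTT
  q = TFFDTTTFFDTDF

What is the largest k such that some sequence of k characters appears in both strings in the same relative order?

10

Match T at p[1]=q[1], F at p[4]=q[2], F at p[5]=q[3], T at p[8]=q[5], T at p[9]=q[6], T at p[10]=q[7], F at p[11]=q[8], F at p[13]=q[9], D at p[14]=q[10], T at p[15]=q[11] — 10 characters in the same relative order in both. dp[16][13] = 10 confirms this is the maximum.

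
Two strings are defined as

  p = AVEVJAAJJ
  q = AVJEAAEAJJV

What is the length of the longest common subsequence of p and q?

7

Let dp[i][j] be the LCS length of the first i characters of p and the first j characters of q. dp[i][j] = dp[i-1][j-1]+1 when the i-th and j-th characters match, else max(dp[i-1][j], dp[i][j-1]).
    ·  A  V  J  E  A  A  E  A  J  J  V
 ·  0  0  0  0  0  0  0  0  0  0  0  0
 A  0  1  1  1  1  1  1  1  1  1  1  1
 V  0  1  2  2  2  2  2  2  2  2  2  2
 E  0  1  2  2  3  3  3  3  3  3  3  3
 V  0  1  2  2  3  3  3  3  3  3  3  4
 J  0  1  2  3  3  3  3  3  3  4  4  4
 A  0  1  2  3  3  4  4  4  4  4  4  4
 A  0  1  2  3  3  4  5  5  5  5  5  5
 J  0  1  2  3  3  4  5  5  5  6  6  6
 J  0  1  2  3  3  4  5  5  5  6  7  7
dp[9][11] = 7. One LCS (by backtracking along matches): AVEAAJJ.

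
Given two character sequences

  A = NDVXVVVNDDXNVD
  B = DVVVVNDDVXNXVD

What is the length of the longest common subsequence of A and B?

Pick D (A #2, B #1), V (A #3, B #2), V (A #5, B #3), V (A #6, B #4), V (A #7, B #5), N (A #8, B #6), D (A #9, B #7), D (A #10, B #8), X (A #11, B #10), N (A #12, B #11), V (A #13, B #13), D (A #14, B #14); all 12 characters appear in both, in order, and the DP table's final entry dp[14][14] is also 12, so no common subsequence is longer.

12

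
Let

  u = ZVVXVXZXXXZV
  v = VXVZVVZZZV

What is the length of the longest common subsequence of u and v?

Taking Z at u[1]=v[4], then V at u[2]=v[5], then V at u[3]=v[6], then Z at u[7]=v[8], then Z at u[11]=v[9], then V at u[12]=v[10] gives a common subsequence of length 6. dp[12][10] = 6 confirms this is the maximum.

6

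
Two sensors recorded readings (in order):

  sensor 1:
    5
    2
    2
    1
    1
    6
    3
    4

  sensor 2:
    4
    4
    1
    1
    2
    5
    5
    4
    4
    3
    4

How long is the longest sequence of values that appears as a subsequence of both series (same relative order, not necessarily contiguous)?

Let dp[i][j] be the LCS length of the first i values of sensor 1 and the first j values of sensor 2. dp[i][j] = dp[i-1][j-1]+1 when the i-th and j-th values match, else max(dp[i-1][j], dp[i][j-1]).
    ·  4  4  1  1  2  5  5  4  4  3  4
 ·  0  0  0  0  0  0  0  0  0  0  0  0
 5  0  0  0  0  0  0  1  1  1  1  1  1
 2  0  0  0  0  0  1  1  1  1  1  1  1
 2  0  0  0  0  0  1  1  1  1  1  1  1
 1  0  0  0  1  1  1  1  1  1  1  1  1
 1  0  0  0  1  2  2  2  2  2  2  2  2
 6  0  0  0  1  2  2  2  2  2  2  2  2
 3  0  0  0  1  2  2  2  2  2  2  3  3
 4  0  1  1  1  2  2  2  2  3  3  3  4
dp[8][11] = 4. One LCS (by backtracking along matches): 1, 1, 3, 4.

4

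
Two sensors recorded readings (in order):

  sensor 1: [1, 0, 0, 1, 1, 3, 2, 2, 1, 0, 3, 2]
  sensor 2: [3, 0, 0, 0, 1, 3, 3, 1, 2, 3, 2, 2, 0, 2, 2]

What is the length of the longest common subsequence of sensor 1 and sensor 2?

Match 0 (sensor 1 #2, sensor 2 #3); then 0 (sensor 1 #3, sensor 2 #4); then 1 (sensor 1 #4, sensor 2 #5); then 1 (sensor 1 #5, sensor 2 #8); then 3 (sensor 1 #6, sensor 2 #10); then 2 (sensor 1 #7, sensor 2 #11); then 2 (sensor 1 #8, sensor 2 #12); then 0 (sensor 1 #10, sensor 2 #13); then 2 (sensor 1 #12, sensor 2 #15) — 9 values in the same relative order in both. Since dp[12][15] = 9, nothing longer is possible.

9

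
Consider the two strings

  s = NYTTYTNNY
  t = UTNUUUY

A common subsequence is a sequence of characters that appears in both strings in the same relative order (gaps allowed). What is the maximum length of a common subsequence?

3

Taking T (s #6, t #2); then N (s #7, t #3); then Y (s #9, t #7) gives a common subsequence of length 3, and the DP table's final entry dp[9][7] is also 3, so no common subsequence is longer.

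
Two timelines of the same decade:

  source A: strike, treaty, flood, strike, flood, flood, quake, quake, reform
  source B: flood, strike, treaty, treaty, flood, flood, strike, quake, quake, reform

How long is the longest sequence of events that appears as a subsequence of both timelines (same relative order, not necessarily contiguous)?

Match strike [1,2], treaty [2,4], flood [3,6], strike [4,7], quake [7,8], quake [8,9], reform [9,10] — 7 events in the same relative order in both. Since dp[9][10] = 7, nothing longer is possible.

7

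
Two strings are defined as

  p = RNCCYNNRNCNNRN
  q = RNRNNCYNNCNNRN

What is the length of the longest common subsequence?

11

One common subsequence of length 11: R at p[1]=q[3] → N at p[2]=q[5] → C at p[4]=q[6] → Y at p[5]=q[7] → N at p[7]=q[8] → N at p[9]=q[9] → C at p[10]=q[10] → N at p[11]=q[11] → N at p[12]=q[12] → R at p[13]=q[13] → N at p[14]=q[14], and the DP table's final entry dp[14][14] is also 11, so no common subsequence is longer.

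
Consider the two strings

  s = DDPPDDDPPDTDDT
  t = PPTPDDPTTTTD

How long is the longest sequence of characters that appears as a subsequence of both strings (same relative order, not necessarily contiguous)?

One common subsequence of length 7: P at s[3]=t[2]; then P at s[4]=t[4]; then D at s[6]=t[5]; then D at s[7]=t[6]; then P at s[8]=t[7]; then T at s[11]=t[11]; then D at s[13]=t[12]. Since dp[14][12] = 7, nothing longer is possible.

7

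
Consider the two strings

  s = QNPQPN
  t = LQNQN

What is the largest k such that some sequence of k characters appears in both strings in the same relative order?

Let dp[i][j] be the LCS length of the first i characters of s and the first j characters of t. dp[i][j] = dp[i-1][j-1]+1 when the i-th and j-th characters match, else max(dp[i-1][j], dp[i][j-1]).
    ·  L  Q  N  Q  N
 ·  0  0  0  0  0  0
 Q  0  0  1  1  1  1
 N  0  0  1  2  2  2
 P  0  0  1  2  2  2
 Q  0  0  1  2  3  3
 P  0  0  1  2  3  3
 N  0  0  1  2  3  4
dp[6][5] = 4. One LCS (by backtracking along matches): QNQN.

4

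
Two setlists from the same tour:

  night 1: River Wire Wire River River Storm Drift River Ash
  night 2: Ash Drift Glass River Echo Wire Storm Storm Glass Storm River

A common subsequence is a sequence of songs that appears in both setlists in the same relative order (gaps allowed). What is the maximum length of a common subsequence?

4

Match River at night 1[1]=night 2[4], then Wire at night 1[2]=night 2[6], then Storm at night 1[6]=night 2[10], then River at night 1[8]=night 2[11] — 4 songs in the same relative order in both, and the DP table's final entry dp[9][11] is also 4, so no common subsequence is longer.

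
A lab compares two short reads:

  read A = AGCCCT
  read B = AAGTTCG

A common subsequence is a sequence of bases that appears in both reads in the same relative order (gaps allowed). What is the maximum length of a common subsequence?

3

Let dp[i][j] be the LCS length of the first i bases of read A and the first j bases of read B. dp[i][j] = dp[i-1][j-1]+1 when the i-th and j-th bases match, else max(dp[i-1][j], dp[i][j-1]).
    ·  A  A  G  T  T  C  G
 ·  0  0  0  0  0  0  0  0
 A  0  1  1  1  1  1  1  1
 G  0  1  1  2  2  2  2  2
 C  0  1  1  2  2  2  3  3
 C  0  1  1  2  2  2  3  3
 C  0  1  1  2  2  2  3  3
 T  0  1  1  2  3  3  3  3
dp[6][7] = 3. One LCS (by backtracking along matches): AGC.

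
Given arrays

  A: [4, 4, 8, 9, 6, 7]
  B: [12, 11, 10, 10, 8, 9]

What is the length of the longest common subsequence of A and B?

2

Match 8 (A #3, B #5) → 9 (A #4, B #6) — 2 values in the same relative order in both, and the DP table's final entry dp[6][6] is also 2, so no common subsequence is longer.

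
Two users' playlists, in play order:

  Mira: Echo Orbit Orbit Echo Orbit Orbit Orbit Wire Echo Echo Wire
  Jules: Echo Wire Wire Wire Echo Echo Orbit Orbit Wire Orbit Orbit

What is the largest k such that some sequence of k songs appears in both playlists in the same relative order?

Pick Echo (Mira #1, Jules #6), Orbit (Mira #2, Jules #7), Orbit (Mira #3, Jules #8), Orbit (Mira #6, Jules #10), Orbit (Mira #7, Jules #11); all 5 songs appear in both, in order. dp[11][11] = 5 confirms this is the maximum.

5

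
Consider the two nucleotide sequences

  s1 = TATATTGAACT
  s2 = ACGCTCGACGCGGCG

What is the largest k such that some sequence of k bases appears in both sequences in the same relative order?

Taking A at s1[2]=s2[1], then T at s1[3]=s2[5], then A at s1[4]=s2[8], then G at s1[7]=s2[13], then C at s1[10]=s2[14] gives a common subsequence of length 5. The LCS DP gives dp[11][15] = 5, so this is optimal.

5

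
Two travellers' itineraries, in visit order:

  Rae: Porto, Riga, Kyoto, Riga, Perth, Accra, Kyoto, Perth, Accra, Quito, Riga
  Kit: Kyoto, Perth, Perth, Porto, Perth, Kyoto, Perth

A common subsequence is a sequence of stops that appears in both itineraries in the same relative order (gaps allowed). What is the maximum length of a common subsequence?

4

Match Porto [1,4], Perth [5,5], Kyoto [7,6], Perth [8,7] — 4 stops in the same relative order in both. dp[11][7] = 4 confirms this is the maximum.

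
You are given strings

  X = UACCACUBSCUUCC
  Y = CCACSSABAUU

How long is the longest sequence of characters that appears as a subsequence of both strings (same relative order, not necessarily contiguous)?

7

Pick C [3,1]; then C [4,2]; then A [5,3]; then C [6,4]; then B [8,8]; then U [11,10]; then U [12,11]; all 7 characters appear in both, in order. Since dp[14][11] = 7, nothing longer is possible.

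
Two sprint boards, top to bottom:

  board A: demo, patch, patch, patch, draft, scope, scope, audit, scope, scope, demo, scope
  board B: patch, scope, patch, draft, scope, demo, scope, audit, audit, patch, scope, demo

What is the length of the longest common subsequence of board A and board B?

One common subsequence of length 8: patch (board A #2, board B #1) → patch (board A #4, board B #3) → draft (board A #5, board B #4) → scope (board A #6, board B #5) → scope (board A #7, board B #7) → audit (board A #8, board B #9) → scope (board A #10, board B #11) → demo (board A #11, board B #12). Since dp[12][12] = 8, nothing longer is possible.

8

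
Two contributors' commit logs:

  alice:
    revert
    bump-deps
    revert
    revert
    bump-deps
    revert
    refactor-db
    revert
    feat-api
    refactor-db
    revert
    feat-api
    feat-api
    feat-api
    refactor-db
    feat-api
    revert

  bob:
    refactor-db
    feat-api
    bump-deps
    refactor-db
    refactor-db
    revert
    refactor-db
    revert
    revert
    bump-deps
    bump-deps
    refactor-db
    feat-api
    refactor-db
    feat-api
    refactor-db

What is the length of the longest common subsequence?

One common subsequence of length 9: revert at alice[1]=bob[6], then revert at alice[3]=bob[8], then revert at alice[4]=bob[9], then bump-deps at alice[5]=bob[11], then refactor-db at alice[7]=bob[12], then feat-api at alice[9]=bob[13], then refactor-db at alice[10]=bob[14], then feat-api at alice[14]=bob[15], then refactor-db at alice[15]=bob[16], and the DP table's final entry dp[17][16] is also 9, so no common subsequence is longer.

9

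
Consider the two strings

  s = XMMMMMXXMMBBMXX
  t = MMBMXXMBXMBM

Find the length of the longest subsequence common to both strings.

One common subsequence of length 9: M (s #2, t #1), M (s #3, t #2), M (s #6, t #4), X (s #7, t #5), X (s #8, t #6), M (s #9, t #7), M (s #10, t #10), B (s #12, t #11), M (s #13, t #12), and the DP table's final entry dp[15][12] is also 9, so no common subsequence is longer.

9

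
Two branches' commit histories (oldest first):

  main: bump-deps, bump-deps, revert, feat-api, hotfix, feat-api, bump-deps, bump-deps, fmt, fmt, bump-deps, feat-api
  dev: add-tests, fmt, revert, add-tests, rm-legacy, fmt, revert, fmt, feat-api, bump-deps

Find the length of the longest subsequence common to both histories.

One common subsequence of length 4: revert [3,3], fmt [9,6], fmt [10,8], bump-deps [11,10]. The LCS DP gives dp[12][10] = 4, so this is optimal.

4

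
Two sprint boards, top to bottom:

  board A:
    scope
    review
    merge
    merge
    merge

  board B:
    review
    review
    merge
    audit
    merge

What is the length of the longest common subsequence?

One common subsequence of length 3: review at board A[2]=board B[2] → merge at board A[3]=board B[3] → merge at board A[5]=board B[5]. dp[5][5] = 3 confirms this is the maximum.

3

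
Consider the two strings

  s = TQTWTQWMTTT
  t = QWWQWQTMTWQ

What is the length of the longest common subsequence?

6

Let dp[i][j] be the LCS length of the first i characters of s and the first j characters of t. dp[i][j] = dp[i-1][j-1]+1 when the i-th and j-th characters match, else max(dp[i-1][j], dp[i][j-1]).
    ·  Q  W  W  Q  W  Q  T  M  T  W  Q
 ·  0  0  0  0  0  0  0  0  0  0  0  0
 T  0  0  0  0  0  0  0  1  1  1  1  1
 Q  0  1  1  1  1  1  1  1  1  1  1  2
 T  0  1  1  1  1  1  1  2  2  2  2  2
 W  0  1  2  2  2  2  2  2  2  2  3  3
 T  0  1  2  2  2  2  2  3  3  3  3  3
 Q  0  1  2  2  3  3  3  3  3  3  3  4
 W  0  1  2  3  3  4  4  4  4  4  4  4
 M  0  1  2  3  3  4  4  4  5  5  5  5
 T  0  1  2  3  3  4  4  5  5  6  6  6
 T  0  1  2  3  3  4  4  5  5  6  6  6
 T  0  1  2  3  3  4  4  5  5  6  6  6
dp[11][11] = 6. One LCS (by backtracking along matches): QWQWMT.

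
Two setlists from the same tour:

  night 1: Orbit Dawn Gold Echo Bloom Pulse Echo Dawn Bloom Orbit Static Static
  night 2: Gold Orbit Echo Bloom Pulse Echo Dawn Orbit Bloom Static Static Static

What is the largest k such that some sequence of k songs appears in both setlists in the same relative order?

9

Pick Orbit at night 1[1]=night 2[2], Echo at night 1[4]=night 2[3], Bloom at night 1[5]=night 2[4], Pulse at night 1[6]=night 2[5], Echo at night 1[7]=night 2[6], Dawn at night 1[8]=night 2[7], Bloom at night 1[9]=night 2[9], Static at night 1[11]=night 2[11], Static at night 1[12]=night 2[12]; all 9 songs appear in both, in order. Since dp[12][12] = 9, nothing longer is possible.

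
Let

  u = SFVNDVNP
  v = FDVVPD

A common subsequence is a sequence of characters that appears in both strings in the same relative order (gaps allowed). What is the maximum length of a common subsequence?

4

One common subsequence of length 4: F (u #2, v #1), V (u #3, v #3), V (u #6, v #4), P (u #8, v #5). dp[8][6] = 4 confirms this is the maximum.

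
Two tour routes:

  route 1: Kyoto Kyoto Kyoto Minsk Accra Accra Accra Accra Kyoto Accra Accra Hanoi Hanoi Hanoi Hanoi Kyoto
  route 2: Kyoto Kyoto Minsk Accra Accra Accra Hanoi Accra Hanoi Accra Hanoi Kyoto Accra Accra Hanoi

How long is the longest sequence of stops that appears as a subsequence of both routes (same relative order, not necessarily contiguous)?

Pick Kyoto (route 1 #2, route 2 #1); then Kyoto (route 1 #3, route 2 #2); then Minsk (route 1 #4, route 2 #3); then Accra (route 1 #5, route 2 #5); then Accra (route 1 #6, route 2 #6); then Accra (route 1 #7, route 2 #8); then Accra (route 1 #8, route 2 #10); then Kyoto (route 1 #9, route 2 #12); then Accra (route 1 #10, route 2 #13); then Accra (route 1 #11, route 2 #14); then Hanoi (route 1 #15, route 2 #15); all 11 stops appear in both, in order, and the DP table's final entry dp[16][15] is also 11, so no common subsequence is longer.

11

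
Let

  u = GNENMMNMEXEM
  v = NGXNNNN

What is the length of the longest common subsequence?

4

Let dp[i][j] be the LCS length of the first i characters of u and the first j characters of v. dp[i][j] = dp[i-1][j-1]+1 when the i-th and j-th characters match, else max(dp[i-1][j], dp[i][j-1]).
    ·  N  G  X  N  N  N  N
 ·  0  0  0  0  0  0  0  0
 G  0  0  1  1  1  1  1  1
 N  0  1  1  1  2  2  2  2
 E  0  1  1  1  2  2  2  2
 N  0  1  1  1  2  3  3  3
 M  0  1  1  1  2  3  3  3
 M  0  1  1  1  2  3  3  3
 N  0  1  1  1  2  3  4  4
 M  0  1  1  1  2  3  4  4
 E  0  1  1  1  2  3  4  4
 X  0  1  1  2  2  3  4  4
 E  0  1  1  2  2  3  4  4
 M  0  1  1  2  2  3  4  4
dp[12][7] = 4. One LCS (by backtracking along matches): GNNN.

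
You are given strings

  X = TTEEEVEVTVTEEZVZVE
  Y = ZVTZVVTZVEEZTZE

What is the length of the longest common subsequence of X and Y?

10

Taking T at X[1]=Y[3] → V at X[6]=Y[5] → V at X[8]=Y[6] → T at X[9]=Y[7] → V at X[10]=Y[9] → E at X[12]=Y[10] → E at X[13]=Y[11] → Z at X[14]=Y[12] → Z at X[16]=Y[14] → E at X[18]=Y[15] gives a common subsequence of length 10. Since dp[18][15] = 10, nothing longer is possible.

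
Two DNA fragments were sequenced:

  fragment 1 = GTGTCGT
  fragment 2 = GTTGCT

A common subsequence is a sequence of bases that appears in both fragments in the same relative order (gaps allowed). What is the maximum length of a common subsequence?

Let dp[i][j] be the LCS length of the first i bases of fragment 1 and the first j bases of fragment 2. dp[i][j] = dp[i-1][j-1]+1 when the i-th and j-th bases match, else max(dp[i-1][j], dp[i][j-1]).
    ·  G  T  T  G  C  T
 ·  0  0  0  0  0  0  0
 G  0  1  1  1  1  1  1
 T  0  1  2  2  2  2  2
 G  0  1  2  2  3  3  3
 T  0  1  2  3  3  3  4
 C  0  1  2  3  3  4  4
 G  0  1  2  3  4  4  4
 T  0  1  2  3  4  4  5
dp[7][6] = 5. One LCS (by backtracking along matches): GTGCT.

5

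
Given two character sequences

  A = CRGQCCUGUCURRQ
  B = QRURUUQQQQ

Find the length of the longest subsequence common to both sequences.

Let dp[i][j] be the LCS length of the first i characters of A and the first j characters of B. dp[i][j] = dp[i-1][j-1]+1 when the i-th and j-th characters match, else max(dp[i-1][j], dp[i][j-1]).
    ·  Q  R  U  R  U  U  Q  Q  Q  Q
 ·  0  0  0  0  0  0  0  0  0  0  0
 C  0  0  0  0  0  0  0  0  0  0  0
 R  0  0  1  1  1  1  1  1  1  1  1
 G  0  0  1  1  1  1  1  1  1  1  1
 Q  0  1  1  1  1  1  1  2  2  2  2
 C  0  1  1  1  1  1  1  2  2  2  2
 C  0  1  1  1  1  1  1  2  2  2  2
 U  0  1  1  2  2  2  2  2  2  2  2
 G  0  1  1  2  2  2  2  2  2  2  2
 U  0  1  1  2  2  3  3  3  3  3  3
 C  0  1  1  2  2  3  3  3  3  3  3
 U  0  1  1  2  2  3  4  4  4  4  4
 R  0  1  2  2  3  3  4  4  4  4  4
 R  0  1  2  2  3  3  4  4  4  4  4
 Q  0  1  2  2  3  3  4  5  5  5  5
dp[14][10] = 5. One LCS (by backtracking along matches): RUUUQ.

5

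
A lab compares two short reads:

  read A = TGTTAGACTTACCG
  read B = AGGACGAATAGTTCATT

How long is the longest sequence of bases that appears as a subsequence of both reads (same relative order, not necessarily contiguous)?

One common subsequence of length 7: T at read A[1]=read B[9], then G at read A[2]=read B[11], then T at read A[3]=read B[12], then T at read A[4]=read B[13], then A at read A[7]=read B[15], then T at read A[9]=read B[16], then T at read A[10]=read B[17]. The LCS DP gives dp[14][17] = 7, so this is optimal.

7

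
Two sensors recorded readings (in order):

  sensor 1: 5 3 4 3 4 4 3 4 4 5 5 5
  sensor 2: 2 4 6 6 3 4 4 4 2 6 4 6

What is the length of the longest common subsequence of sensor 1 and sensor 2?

6

Match 4 [3,2], 3 [4,5], 4 [5,6], 4 [6,7], 4 [8,8], 4 [9,11] — 6 values in the same relative order in both. Since dp[12][12] = 6, nothing longer is possible.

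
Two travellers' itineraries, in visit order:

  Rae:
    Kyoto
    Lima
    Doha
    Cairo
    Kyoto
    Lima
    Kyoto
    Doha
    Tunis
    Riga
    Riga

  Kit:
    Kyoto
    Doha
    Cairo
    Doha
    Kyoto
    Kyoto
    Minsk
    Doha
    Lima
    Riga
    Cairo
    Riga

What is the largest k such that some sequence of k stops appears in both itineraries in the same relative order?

8

Taking Kyoto (Rae #1, Kit #1), then Doha (Rae #3, Kit #2), then Cairo (Rae #4, Kit #3), then Kyoto (Rae #5, Kit #5), then Kyoto (Rae #7, Kit #6), then Doha (Rae #8, Kit #8), then Riga (Rae #10, Kit #10), then Riga (Rae #11, Kit #12) gives a common subsequence of length 8, and the DP table's final entry dp[11][12] is also 8, so no common subsequence is longer.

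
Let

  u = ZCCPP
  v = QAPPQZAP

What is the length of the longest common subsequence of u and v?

2

Let dp[i][j] be the LCS length of the first i characters of u and the first j characters of v. dp[i][j] = dp[i-1][j-1]+1 when the i-th and j-th characters match, else max(dp[i-1][j], dp[i][j-1]).
    ·  Q  A  P  P  Q  Z  A  P
 ·  0  0  0  0  0  0  0  0  0
 Z  0  0  0  0  0  0  1  1  1
 C  0  0  0  0  0  0  1  1  1
 C  0  0  0  0  0  0  1  1  1
 P  0  0  0  1  1  1  1  1  2
 P  0  0  0  1  2  2  2  2  2
dp[5][8] = 2. One LCS (by backtracking along matches): ZP.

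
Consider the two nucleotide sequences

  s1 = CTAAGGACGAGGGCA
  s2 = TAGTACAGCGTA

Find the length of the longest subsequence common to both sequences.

Taking T [2,1]; then A [4,2]; then G [5,3]; then A [7,5]; then C [8,6]; then A [10,7]; then G [11,8]; then G [12,10]; then A [15,12] gives a common subsequence of length 9. dp[15][12] = 9 confirms this is the maximum.

9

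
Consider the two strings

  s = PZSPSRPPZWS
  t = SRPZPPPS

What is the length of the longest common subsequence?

One common subsequence of length 6: P [1,3], Z [2,4], P [4,5], P [7,6], P [8,7], S [11,8]. The LCS DP gives dp[11][8] = 6, so this is optimal.

6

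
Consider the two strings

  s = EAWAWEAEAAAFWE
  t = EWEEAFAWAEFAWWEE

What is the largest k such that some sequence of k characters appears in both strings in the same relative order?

One common subsequence of length 10: E at s[1]=t[1] → W at s[5]=t[2] → E at s[6]=t[3] → E at s[8]=t[4] → A at s[9]=t[5] → A at s[10]=t[7] → A at s[11]=t[9] → F at s[12]=t[11] → W at s[13]=t[14] → E at s[14]=t[16]. dp[14][16] = 10 confirms this is the maximum.

10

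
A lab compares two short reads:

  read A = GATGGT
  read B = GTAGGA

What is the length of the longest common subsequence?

Let dp[i][j] be the LCS length of the first i bases of read A and the first j bases of read B. dp[i][j] = dp[i-1][j-1]+1 when the i-th and j-th bases match, else max(dp[i-1][j], dp[i][j-1]).
    ·  G  T  A  G  G  A
 ·  0  0  0  0  0  0  0
 G  0  1  1  1  1  1  1
 A  0  1  1  2  2  2  2
 T  0  1  2  2  2  2  2
 G  0  1  2  2  3  3  3
 G  0  1  2  2  3  4  4
 T  0  1  2  2  3  4  4
dp[6][6] = 4. One LCS (by backtracking along matches): GAGG.

4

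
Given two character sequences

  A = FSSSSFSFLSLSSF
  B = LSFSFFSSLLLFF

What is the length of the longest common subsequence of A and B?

7

One common subsequence of length 7: F [1,3]; then S [2,4]; then S [3,7]; then S [4,8]; then L [9,10]; then L [11,11]; then F [14,13], and the DP table's final entry dp[14][13] is also 7, so no common subsequence is longer.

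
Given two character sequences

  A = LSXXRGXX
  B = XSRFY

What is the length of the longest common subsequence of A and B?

One common subsequence of length 2: S [2,2]; then R [5,3], and the DP table's final entry dp[8][5] is also 2, so no common subsequence is longer.

2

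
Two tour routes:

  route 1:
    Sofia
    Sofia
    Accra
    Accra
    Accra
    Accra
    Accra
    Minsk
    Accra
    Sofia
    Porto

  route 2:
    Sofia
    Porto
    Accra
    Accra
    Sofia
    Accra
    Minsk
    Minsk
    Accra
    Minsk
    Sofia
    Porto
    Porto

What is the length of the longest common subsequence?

Taking Sofia (route 1 #1, route 2 #1), then Accra (route 1 #3, route 2 #3), then Accra (route 1 #4, route 2 #4), then Accra (route 1 #5, route 2 #6), then Accra (route 1 #7, route 2 #9), then Minsk (route 1 #8, route 2 #10), then Sofia (route 1 #10, route 2 #11), then Porto (route 1 #11, route 2 #13) gives a common subsequence of length 8. dp[11][13] = 8 confirms this is the maximum.

8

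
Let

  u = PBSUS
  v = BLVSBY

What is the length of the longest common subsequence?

Taking B at u[2]=v[1], then S at u[3]=v[4] gives a common subsequence of length 2. dp[5][6] = 2 confirms this is the maximum.

2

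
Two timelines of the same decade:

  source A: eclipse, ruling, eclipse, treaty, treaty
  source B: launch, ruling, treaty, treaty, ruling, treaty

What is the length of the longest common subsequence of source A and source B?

Taking ruling at source A[2]=source B[2]; then treaty at source A[4]=source B[4]; then treaty at source A[5]=source B[6] gives a common subsequence of length 3, and the DP table's final entry dp[5][6] is also 3, so no common subsequence is longer.

3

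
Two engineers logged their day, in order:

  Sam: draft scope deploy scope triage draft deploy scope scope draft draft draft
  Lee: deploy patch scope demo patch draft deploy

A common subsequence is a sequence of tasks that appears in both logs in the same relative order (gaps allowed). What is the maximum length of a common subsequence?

4

One common subsequence of length 4: deploy [3,1], then scope [4,3], then draft [6,6], then deploy [7,7]. dp[12][7] = 4 confirms this is the maximum.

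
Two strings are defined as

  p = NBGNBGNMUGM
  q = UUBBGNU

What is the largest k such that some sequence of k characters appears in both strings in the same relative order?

Pick B [2,3], B [5,4], G [6,5], N [7,6], U [9,7]; all 5 characters appear in both, in order. The LCS DP gives dp[11][7] = 5, so this is optimal.

5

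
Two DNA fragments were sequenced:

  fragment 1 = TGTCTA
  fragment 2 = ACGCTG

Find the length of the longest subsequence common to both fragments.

One common subsequence of length 3: G (fragment 1 #2, fragment 2 #3), then C (fragment 1 #4, fragment 2 #4), then T (fragment 1 #5, fragment 2 #5). dp[6][6] = 3 confirms this is the maximum.

3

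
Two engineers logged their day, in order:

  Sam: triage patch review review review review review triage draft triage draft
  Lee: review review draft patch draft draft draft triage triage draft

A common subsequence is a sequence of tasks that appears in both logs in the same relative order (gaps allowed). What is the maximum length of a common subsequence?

One common subsequence of length 5: review (Sam #3, Lee #1), then review (Sam #4, Lee #2), then triage (Sam #8, Lee #8), then triage (Sam #10, Lee #9), then draft (Sam #11, Lee #10). Since dp[11][10] = 5, nothing longer is possible.

5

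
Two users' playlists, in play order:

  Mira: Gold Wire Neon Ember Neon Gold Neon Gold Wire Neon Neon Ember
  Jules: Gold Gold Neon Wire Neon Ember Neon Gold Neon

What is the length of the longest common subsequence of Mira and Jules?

7

Match Gold at Mira[1]=Jules[2], then Wire at Mira[2]=Jules[4], then Neon at Mira[3]=Jules[5], then Ember at Mira[4]=Jules[6], then Neon at Mira[7]=Jules[7], then Gold at Mira[8]=Jules[8], then Neon at Mira[11]=Jules[9] — 7 songs in the same relative order in both. dp[12][9] = 7 confirms this is the maximum.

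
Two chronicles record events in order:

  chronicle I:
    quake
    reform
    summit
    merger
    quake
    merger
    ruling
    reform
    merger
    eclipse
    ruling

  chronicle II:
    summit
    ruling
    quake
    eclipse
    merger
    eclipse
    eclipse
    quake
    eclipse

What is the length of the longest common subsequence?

4

Taking quake [1,3], then merger [4,5], then quake [5,8], then eclipse [10,9] gives a common subsequence of length 4. Since dp[11][9] = 4, nothing longer is possible.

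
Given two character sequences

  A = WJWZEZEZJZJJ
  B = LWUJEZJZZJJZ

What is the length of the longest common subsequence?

8

One common subsequence of length 8: W at A[1]=B[2], J at A[2]=B[4], E at A[5]=B[5], Z at A[6]=B[6], Z at A[8]=B[8], Z at A[10]=B[9], J at A[11]=B[10], J at A[12]=B[11]. The LCS DP gives dp[12][12] = 8, so this is optimal.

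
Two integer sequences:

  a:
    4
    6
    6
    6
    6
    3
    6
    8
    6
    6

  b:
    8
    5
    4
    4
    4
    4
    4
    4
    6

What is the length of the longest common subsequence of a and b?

2

Let dp[i][j] be the LCS length of the first i values of a and the first j values of b. dp[i][j] = dp[i-1][j-1]+1 when the i-th and j-th values match, else max(dp[i-1][j], dp[i][j-1]).
    ·  8  5  4  4  4  4  4  4  6
 ·  0  0  0  0  0  0  0  0  0  0
 4  0  0  0  1  1  1  1  1  1  1
 6  0  0  0  1  1  1  1  1  1  2
 6  0  0  0  1  1  1  1  1  1  2
 6  0  0  0  1  1  1  1  1  1  2
 6  0  0  0  1  1  1  1  1  1  2
 3  0  0  0  1  1  1  1  1  1  2
 6  0  0  0  1  1  1  1  1  1  2
 8  0  1  1  1  1  1  1  1  1  2
 6  0  1  1  1  1  1  1  1  1  2
 6  0  1  1  1  1  1  1  1  1  2
dp[10][9] = 2. One LCS (by backtracking along matches): 4, 6.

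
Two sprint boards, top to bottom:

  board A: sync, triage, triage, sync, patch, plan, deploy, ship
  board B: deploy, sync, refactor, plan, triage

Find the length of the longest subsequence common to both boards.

Taking sync at board A[1]=board B[2]; then triage at board A[3]=board B[5] gives a common subsequence of length 2. Since dp[8][5] = 2, nothing longer is possible.

2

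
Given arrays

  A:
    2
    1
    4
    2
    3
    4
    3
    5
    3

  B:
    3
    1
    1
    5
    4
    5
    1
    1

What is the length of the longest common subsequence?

3

Pick 1 [2,3] → 4 [6,5] → 5 [8,6]; all 3 values appear in both, in order. Since dp[9][8] = 3, nothing longer is possible.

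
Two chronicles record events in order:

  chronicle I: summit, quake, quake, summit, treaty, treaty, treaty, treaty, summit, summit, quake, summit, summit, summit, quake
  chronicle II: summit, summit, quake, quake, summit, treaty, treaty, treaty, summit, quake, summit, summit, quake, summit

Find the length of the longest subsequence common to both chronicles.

12

One common subsequence of length 12: summit at chronicle I[1]=chronicle II[2] → quake at chronicle I[2]=chronicle II[3] → quake at chronicle I[3]=chronicle II[4] → summit at chronicle I[4]=chronicle II[5] → treaty at chronicle I[6]=chronicle II[6] → treaty at chronicle I[7]=chronicle II[7] → treaty at chronicle I[8]=chronicle II[8] → summit at chronicle I[10]=chronicle II[9] → quake at chronicle I[11]=chronicle II[10] → summit at chronicle I[12]=chronicle II[11] → summit at chronicle I[13]=chronicle II[12] → summit at chronicle I[14]=chronicle II[14]. The LCS DP gives dp[15][14] = 12, so this is optimal.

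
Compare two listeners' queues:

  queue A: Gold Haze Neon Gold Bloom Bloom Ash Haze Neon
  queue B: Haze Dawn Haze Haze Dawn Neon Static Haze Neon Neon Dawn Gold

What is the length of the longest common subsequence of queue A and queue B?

4

Pick Haze (queue A #2, queue B #4); then Neon (queue A #3, queue B #6); then Haze (queue A #8, queue B #8); then Neon (queue A #9, queue B #10); all 4 songs appear in both, in order. Since dp[9][12] = 4, nothing longer is possible.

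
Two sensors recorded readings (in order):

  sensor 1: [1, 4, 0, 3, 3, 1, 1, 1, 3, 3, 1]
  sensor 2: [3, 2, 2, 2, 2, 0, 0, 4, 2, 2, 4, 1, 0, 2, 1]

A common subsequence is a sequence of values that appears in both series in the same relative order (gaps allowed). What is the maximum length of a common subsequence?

Taking 1 [1,12]; then 0 [3,13]; then 1 [11,15] gives a common subsequence of length 3. Since dp[11][15] = 3, nothing longer is possible.

3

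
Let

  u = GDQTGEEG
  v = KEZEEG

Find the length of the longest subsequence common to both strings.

3

Taking E [6,4] → E [7,5] → G [8,6] gives a common subsequence of length 3. Since dp[8][6] = 3, nothing longer is possible.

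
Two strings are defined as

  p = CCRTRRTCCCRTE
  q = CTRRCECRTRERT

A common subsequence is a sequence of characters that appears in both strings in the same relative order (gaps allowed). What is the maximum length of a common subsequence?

9

Taking C (p #2, q #1); then T (p #4, q #2); then R (p #5, q #3); then R (p #6, q #4); then C (p #8, q #5); then C (p #10, q #7); then R (p #11, q #8); then T (p #12, q #9); then E (p #13, q #11) gives a common subsequence of length 9. The LCS DP gives dp[13][13] = 9, so this is optimal.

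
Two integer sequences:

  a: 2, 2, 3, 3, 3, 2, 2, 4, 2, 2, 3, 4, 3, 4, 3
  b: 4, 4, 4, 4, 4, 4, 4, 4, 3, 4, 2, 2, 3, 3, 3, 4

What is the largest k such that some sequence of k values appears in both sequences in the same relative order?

One common subsequence of length 7: 3 [5,9]; then 4 [8,10]; then 2 [9,11]; then 2 [10,12]; then 3 [11,14]; then 3 [13,15]; then 4 [14,16]. The LCS DP gives dp[15][16] = 7, so this is optimal.

7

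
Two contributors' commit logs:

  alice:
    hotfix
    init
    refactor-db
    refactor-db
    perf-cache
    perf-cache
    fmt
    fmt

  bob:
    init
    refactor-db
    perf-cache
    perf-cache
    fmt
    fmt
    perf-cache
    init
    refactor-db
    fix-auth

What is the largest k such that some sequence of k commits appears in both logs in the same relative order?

6

Match init (alice #2, bob #1), then refactor-db (alice #4, bob #2), then perf-cache (alice #5, bob #3), then perf-cache (alice #6, bob #4), then fmt (alice #7, bob #5), then fmt (alice #8, bob #6) — 6 commits in the same relative order in both, and the DP table's final entry dp[8][10] is also 6, so no common subsequence is longer.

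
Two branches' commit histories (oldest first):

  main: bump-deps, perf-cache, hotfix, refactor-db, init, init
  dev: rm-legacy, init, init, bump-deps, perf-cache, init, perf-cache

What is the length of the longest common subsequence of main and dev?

Match bump-deps [1,4]; then perf-cache [2,5]; then init [5,6] — 3 commits in the same relative order in both. The LCS DP gives dp[6][7] = 3, so this is optimal.

3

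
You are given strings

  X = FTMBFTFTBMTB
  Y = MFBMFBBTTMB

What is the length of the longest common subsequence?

Match F at X[1]=Y[2] → M at X[3]=Y[4] → B at X[4]=Y[7] → T at X[6]=Y[8] → T at X[8]=Y[9] → M at X[10]=Y[10] → B at X[12]=Y[11] — 7 characters in the same relative order in both, and the DP table's final entry dp[12][11] is also 7, so no common subsequence is longer.

7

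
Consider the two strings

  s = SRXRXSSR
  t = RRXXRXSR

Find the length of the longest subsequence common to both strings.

6

Match R at s[2]=t[2], then X at s[3]=t[4], then R at s[4]=t[5], then X at s[5]=t[6], then S at s[7]=t[7], then R at s[8]=t[8] — 6 characters in the same relative order in both, and the DP table's final entry dp[8][8] is also 6, so no common subsequence is longer.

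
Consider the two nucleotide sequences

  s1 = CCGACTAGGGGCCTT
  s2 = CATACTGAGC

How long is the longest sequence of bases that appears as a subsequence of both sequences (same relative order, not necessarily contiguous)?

7

Pick C at s1[1]=s2[1]; then A at s1[4]=s2[4]; then C at s1[5]=s2[5]; then T at s1[6]=s2[6]; then A at s1[7]=s2[8]; then G at s1[11]=s2[9]; then C at s1[13]=s2[10]; all 7 bases appear in both, in order. dp[15][10] = 7 confirms this is the maximum.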